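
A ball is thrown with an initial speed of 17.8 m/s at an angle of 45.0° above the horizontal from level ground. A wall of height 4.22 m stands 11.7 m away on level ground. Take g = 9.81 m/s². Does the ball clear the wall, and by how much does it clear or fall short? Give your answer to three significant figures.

v_x = 17.8 cos 45.0° = 12.59 m/s; v_y0 = 17.8 sin 45.0° = 12.59 m/s.
Time to reach the wall: t = 11.7 / 12.59 = 0.9293 s.
Height at that point: y = 12.59×0.9293 − 4.905×0.9293² = 7.464 m.
That is 7.464 − 4.22 = 3.24 m above the top of the wall, so the ball clears it.

Yes — it clears the wall by 3.24 m.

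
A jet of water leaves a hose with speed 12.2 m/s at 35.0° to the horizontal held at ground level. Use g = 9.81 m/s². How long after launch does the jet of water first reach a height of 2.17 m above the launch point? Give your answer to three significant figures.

v_y0 = 12.2 sin 35.0° = 6.998 m/s.
Set y = v_y0 t − ½ g t² = 2.17: 4.905 t² − 6.998 t + 2.17 = 0.
t = [6.998 ± √(48.97 − 42.58)] / 9.81 = (6.998 ± 2.528) / 9.81, giving t = 0.456 s or t = 0.971 s.
The jet of water is on the way up at the first time, so t = 0.456 s.

0.456 s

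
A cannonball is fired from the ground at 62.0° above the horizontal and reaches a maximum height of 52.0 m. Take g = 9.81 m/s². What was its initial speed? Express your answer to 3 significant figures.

36.2 m/s

At maximum height v_y = 0, so (v₀ sin θ)² = 2 g H.
v₀ sin 62.0° = √(2 × 9.81 × 52.0) = 31.94 m/s.
v₀ = 31.94 / sin 62.0° = 31.94 / 0.8829 = 36.2 m/s.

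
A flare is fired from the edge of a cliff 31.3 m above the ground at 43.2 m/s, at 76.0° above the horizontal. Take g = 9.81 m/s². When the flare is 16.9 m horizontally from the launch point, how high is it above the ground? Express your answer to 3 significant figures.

86.3 m

v_x = 43.2 cos 76.0° = 10.45 m/s, v_y0 = 43.2 sin 76.0° = 41.92 m/s.
Time to reach x = 16.9 m: t = x / v_x = 16.9 / 10.45 = 1.617 s.
y = 31.3 + v_y0 t − ½ g t² = 31.3 + 41.92×1.617 − 4.905×1.617² = 86.3 m.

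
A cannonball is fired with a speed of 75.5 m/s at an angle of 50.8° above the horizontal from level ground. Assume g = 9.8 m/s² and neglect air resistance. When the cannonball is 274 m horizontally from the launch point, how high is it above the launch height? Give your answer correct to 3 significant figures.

v_x = 75.5 cos 50.8° = 47.72 m/s, v_y0 = 75.5 sin 50.8° = 58.51 m/s.
Time to reach x = 274 m: t = x / v_x = 274 / 47.72 = 5.742 s.
y = v_y0 t − ½ g t² = 58.51×5.742 − 4.900×5.742² = 174 m.

174 m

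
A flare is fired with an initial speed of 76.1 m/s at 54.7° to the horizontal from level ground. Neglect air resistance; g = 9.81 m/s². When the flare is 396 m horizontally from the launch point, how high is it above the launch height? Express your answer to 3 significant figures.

162 m

v_x = 76.1 cos 54.7° = 43.97 m/s, v_y0 = 76.1 sin 54.7° = 62.11 m/s.
Time to reach x = 396 m: t = x / v_x = 396 / 43.97 = 9.006 s.
y = v_y0 t − ½ g t² = 62.11×9.006 − 4.905×9.006² = 162 m.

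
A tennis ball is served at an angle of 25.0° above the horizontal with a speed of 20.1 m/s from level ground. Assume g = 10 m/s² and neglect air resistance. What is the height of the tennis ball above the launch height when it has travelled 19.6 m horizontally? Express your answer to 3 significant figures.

v_x = 20.1 cos 25.0° = 18.22 m/s, v_y0 = 20.1 sin 25.0° = 8.495 m/s.
Time to reach x = 19.6 m: t = x / v_x = 19.6 / 18.22 = 1.076 s.
y = v_y0 t − ½ g t² = 8.495×1.076 − 5.000×1.076² = 3.35 m.

3.35 m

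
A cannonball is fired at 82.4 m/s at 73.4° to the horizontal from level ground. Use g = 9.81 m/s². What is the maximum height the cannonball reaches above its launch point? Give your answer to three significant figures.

318 m

Vertical component of launch velocity: v_y = 82.4 sin 73.4° = 78.97 m/s.
At the highest point the vertical velocity is zero, so v_y² = 2 g h_max.
h_max = (78.97)² / (2 × 9.81) = 6236 / 19.62 = 318 m.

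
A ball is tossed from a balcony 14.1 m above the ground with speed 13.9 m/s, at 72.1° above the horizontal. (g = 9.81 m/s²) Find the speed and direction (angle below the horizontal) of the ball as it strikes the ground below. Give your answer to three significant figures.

21.7 m/s at 78.6° below the horizontal

v_x = 13.9 cos 72.1° = 4.272 m/s (constant).
|v_y| at impact = √((13.23)² + 2×9.81×14.1) = 21.25 m/s.
Speed = √(4.272² + 21.25²) = 21.7 m/s; angle = arctan(21.25/4.272) = 78.6° below horizontal.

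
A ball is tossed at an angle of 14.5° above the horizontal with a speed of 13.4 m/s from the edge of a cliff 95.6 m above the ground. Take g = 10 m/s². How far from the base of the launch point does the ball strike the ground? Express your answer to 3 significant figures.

61.2 m

Components: v_x = 13.4 cos 14.5° = 12.97 m/s, v_y = 13.4 sin 14.5° = 3.355 m/s.
Vertical: 0 = 95.6 + 3.355 t − ½(10) t² ⇒ 5.000 t² − 3.355 t − 95.6 = 0.
t = [3.355 + √(11.26 + 1912)] / 10.00 = 4.721 s.
Horizontal: R = v_x · t = 12.97 × 4.721 = 61.2 m.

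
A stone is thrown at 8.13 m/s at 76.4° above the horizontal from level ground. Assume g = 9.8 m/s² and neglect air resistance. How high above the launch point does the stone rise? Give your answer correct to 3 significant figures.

3.19 m

Vertical component of launch velocity: v_y = 8.13 sin 76.4° = 7.902 m/s.
At the highest point the vertical velocity is zero, so v_y² = 2 g h_max.
h_max = (7.902)² / (2 × 9.8) = 62.44 / 19.60 = 3.19 m.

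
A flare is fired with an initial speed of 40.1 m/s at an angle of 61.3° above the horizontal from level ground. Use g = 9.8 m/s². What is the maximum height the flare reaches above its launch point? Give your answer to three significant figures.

63.1 m

Vertical component of launch velocity: v_y = 40.1 sin 61.3° = 35.17 m/s.
At the highest point the vertical velocity is zero, so v_y² = 2 g h_max.
h_max = (35.17)² / (2 × 9.8) = 1237 / 19.60 = 63.1 m.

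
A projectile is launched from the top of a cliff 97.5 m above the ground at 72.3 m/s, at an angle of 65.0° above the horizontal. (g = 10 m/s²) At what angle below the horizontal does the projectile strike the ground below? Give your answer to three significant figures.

68.9°

v_x = 72.3 cos 65.0° = 30.56 m/s.
At impact |v_y| = √(v_y0² + 2 g h) = √(65.53² + 2×10×97.5) = 79.02 m/s.
Angle below horizontal = arctan(|v_y| / v_x) = arctan(79.02 / 30.56) = 68.9°.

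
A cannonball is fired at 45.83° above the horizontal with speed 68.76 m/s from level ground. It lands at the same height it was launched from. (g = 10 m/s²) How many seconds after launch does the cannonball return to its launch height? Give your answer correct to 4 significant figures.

Vertical component: v_y = 68.76 sin 45.83° = 49.320 m/s.
For a projectile landing at launch height, time of flight is t = 2 v_y / g = 2 × 49.320 / 10 = 9.864 s.

9.864 s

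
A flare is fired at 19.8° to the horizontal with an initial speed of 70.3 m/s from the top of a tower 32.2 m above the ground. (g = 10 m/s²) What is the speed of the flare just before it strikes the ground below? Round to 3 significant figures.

v_x = 70.3 cos 19.8° = 66.14 m/s is unchanged throughout.
For the vertical component, v_y² = v_y0² + 2 g h = (23.81)² + 2×10×32.2 = 1211, so |v_y| = 34.80 m/s.
Impact speed = √(v_x² + v_y²) = √(4374 + 1211) = 74.7 m/s.

74.7 m/s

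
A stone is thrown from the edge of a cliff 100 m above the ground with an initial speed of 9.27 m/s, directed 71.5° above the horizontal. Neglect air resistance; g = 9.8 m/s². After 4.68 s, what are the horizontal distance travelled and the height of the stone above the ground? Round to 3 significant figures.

v_x = 9.27 cos 71.5° = 2.941 m/s; v_y0 = 9.27 sin 71.5° = 8.791 m/s.
x = v_x t = 2.941 × 4.68 = 13.8 m.
y = 100 + v_y0 t − ½ g t² = 33.8 m.

x = 13.8 m, y = 33.8 m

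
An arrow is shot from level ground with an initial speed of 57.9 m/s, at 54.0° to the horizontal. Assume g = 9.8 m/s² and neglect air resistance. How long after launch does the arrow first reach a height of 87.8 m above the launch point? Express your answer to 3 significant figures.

2.56 s

v_y0 = 57.9 sin 54.0° = 46.84 m/s.
Set y = v_y0 t − ½ g t² = 87.8: 4.900 t² − 46.84 t + 87.8 = 0.
t = [46.84 ± √(2194 − 1721)] / 9.8 = (46.84 ± 21.75) / 9.8, giving t = 2.56 s or t = 7.00 s.
The arrow is on the way up at the first time, so t = 2.56 s.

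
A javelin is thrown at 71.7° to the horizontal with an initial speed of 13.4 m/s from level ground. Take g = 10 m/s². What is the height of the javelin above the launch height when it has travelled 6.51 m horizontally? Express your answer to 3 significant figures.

v_x = 13.4 cos 71.7° = 4.207 m/s, v_y0 = 13.4 sin 71.7° = 12.72 m/s.
Time to reach x = 6.51 m: t = x / v_x = 6.51 / 4.207 = 1.547 s.
y = v_y0 t − ½ g t² = 12.72×1.547 − 5.000×1.547² = 7.71 m.

7.71 m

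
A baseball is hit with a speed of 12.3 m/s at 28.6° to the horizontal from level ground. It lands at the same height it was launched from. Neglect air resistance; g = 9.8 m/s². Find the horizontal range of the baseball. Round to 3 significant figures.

For level ground, R = v₀² sin(2θ) / g.
sin(2 × 28.6°) = sin 57.20° = 0.8406.
R = (12.3)² × 0.8406 / 9.8 = 13.0 m.

13.0 m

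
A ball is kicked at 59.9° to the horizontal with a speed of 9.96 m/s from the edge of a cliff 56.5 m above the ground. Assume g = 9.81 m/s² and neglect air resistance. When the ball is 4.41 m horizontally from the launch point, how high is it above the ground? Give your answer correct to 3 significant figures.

v_x = 9.96 cos 59.9° = 4.995 m/s, v_y0 = 9.96 sin 59.9° = 8.617 m/s.
Time to reach x = 4.41 m: t = x / v_x = 4.41 / 4.995 = 0.8829 s.
y = 56.5 + v_y0 t − ½ g t² = 56.5 + 8.617×0.8829 − 4.905×0.8829² = 60.3 m.

60.3 m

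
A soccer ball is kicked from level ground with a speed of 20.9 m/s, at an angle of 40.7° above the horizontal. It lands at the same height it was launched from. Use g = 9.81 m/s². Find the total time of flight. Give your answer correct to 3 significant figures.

Vertical component: v_y = 20.9 sin 40.7° = 13.63 m/s.
For a projectile landing at launch height, time of flight is t = 2 v_y / g = 2 × 13.63 / 9.81 = 2.78 s.

2.78 s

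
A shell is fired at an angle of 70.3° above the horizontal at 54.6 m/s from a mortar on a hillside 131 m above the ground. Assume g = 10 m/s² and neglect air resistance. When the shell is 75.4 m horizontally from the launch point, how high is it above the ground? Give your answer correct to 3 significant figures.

258 m

v_x = 54.6 cos 70.3° = 18.41 m/s, v_y0 = 54.6 sin 70.3° = 51.40 m/s.
Time to reach x = 75.4 m: t = x / v_x = 75.4 / 18.41 = 4.096 s.
y = 131 + v_y0 t − ½ g t² = 131 + 51.40×4.096 − 5.000×4.096² = 258 m.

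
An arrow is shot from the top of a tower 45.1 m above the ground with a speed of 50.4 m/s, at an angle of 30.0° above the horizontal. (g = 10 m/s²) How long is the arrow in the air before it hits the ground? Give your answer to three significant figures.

Vertical component: v_y = 50.4 sin 30.0° = 25.20 m/s.
Taking up as positive with launch at y = 45.1 m, landing at y = 0: 0 = 45.1 + 25.20 t − ½(10) t².
Solving 5.000 t² − 25.20 t − 45.1 = 0 gives t = [25.20 + √(25.20² + 4·5.000·45.1)] / 10.00 = 6.44 s.

6.44 s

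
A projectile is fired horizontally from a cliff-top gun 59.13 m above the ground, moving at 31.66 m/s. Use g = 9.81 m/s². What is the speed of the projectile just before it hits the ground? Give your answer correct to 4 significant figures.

Fall time: t = √(2 × 59.13 / 9.81) = 3.4720 s.
At impact: v_x = 31.66 m/s (unchanged), v_y = g t = 9.81 × 3.4720 = 34.060 m/s.
Speed = √(v_x² + v_y²) = √(1002.4 + 1160.1) = 46.50 m/s.

46.50 m/s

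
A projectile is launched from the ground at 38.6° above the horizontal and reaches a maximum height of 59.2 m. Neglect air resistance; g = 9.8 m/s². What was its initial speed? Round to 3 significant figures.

At maximum height v_y = 0, so (v₀ sin θ)² = 2 g H.
v₀ sin 38.6° = √(2 × 9.8 × 59.2) = 34.06 m/s.
v₀ = 34.06 / sin 38.6° = 34.06 / 0.6239 = 54.6 m/s.

54.6 m/s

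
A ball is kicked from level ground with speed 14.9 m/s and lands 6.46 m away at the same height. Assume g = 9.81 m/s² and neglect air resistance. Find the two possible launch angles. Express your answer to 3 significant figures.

Level-ground range: R = v₀² sin(2θ)/g ⇒ sin 2θ = R g / v₀² = 6.46×9.81/14.9² = 0.2854.
2θ = arcsin(0.2854) = 16.58° or 180° − 16.58° = 163.42°.
So θ = 8.29° or θ = 81.7°.

8.29° and 81.7°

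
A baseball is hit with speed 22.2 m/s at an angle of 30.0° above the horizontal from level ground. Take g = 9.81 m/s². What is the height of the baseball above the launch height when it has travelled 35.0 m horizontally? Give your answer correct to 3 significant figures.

v_x = 22.2 cos 30.0° = 19.23 m/s, v_y0 = 22.2 sin 30.0° = 11.10 m/s.
Time to reach x = 35.0 m: t = x / v_x = 35.0 / 19.23 = 1.820 s.
y = v_y0 t − ½ g t² = 11.10×1.820 − 4.905×1.820² = 3.95 m.

3.95 m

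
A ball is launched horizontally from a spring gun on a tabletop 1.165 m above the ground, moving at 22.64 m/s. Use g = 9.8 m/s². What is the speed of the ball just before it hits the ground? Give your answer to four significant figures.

23.14 m/s

Fall time: t = √(2 × 1.165 / 9.8) = 0.48760 s.
At impact: v_x = 22.64 m/s (unchanged), v_y = g t = 9.8 × 0.48760 = 4.7785 m/s.
Speed = √(v_x² + v_y²) = √(512.57 + 22.834) = 23.14 m/s.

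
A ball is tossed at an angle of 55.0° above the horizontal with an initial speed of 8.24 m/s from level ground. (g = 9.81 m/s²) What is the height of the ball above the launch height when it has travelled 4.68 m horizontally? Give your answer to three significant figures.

v_x = 8.24 cos 55.0° = 4.726 m/s, v_y0 = 8.24 sin 55.0° = 6.750 m/s.
Time to reach x = 4.68 m: t = x / v_x = 4.68 / 4.726 = 0.9903 s.
y = v_y0 t − ½ g t² = 6.750×0.9903 − 4.905×0.9903² = 1.87 m.

1.87 m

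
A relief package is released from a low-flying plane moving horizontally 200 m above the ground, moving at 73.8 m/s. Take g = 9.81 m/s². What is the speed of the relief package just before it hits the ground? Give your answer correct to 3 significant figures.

96.8 m/s

Fall time: t = √(2 × 200 / 9.81) = 6.386 s.
At impact: v_x = 73.8 m/s (unchanged), v_y = g t = 9.81 × 6.386 = 62.65 m/s.
Speed = √(v_x² + v_y²) = √(5446 + 3925) = 96.8 m/s.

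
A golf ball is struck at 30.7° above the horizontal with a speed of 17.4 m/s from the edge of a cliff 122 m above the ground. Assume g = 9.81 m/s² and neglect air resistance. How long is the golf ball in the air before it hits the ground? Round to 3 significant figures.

5.97 s

Vertical component: v_y = 17.4 sin 30.7° = 8.883 m/s.
Taking up as positive with launch at y = 122 m, landing at y = 0: 0 = 122 + 8.883 t − ½(9.81) t².
Solving 4.905 t² − 8.883 t − 122 = 0 gives t = [8.883 + √(8.883² + 4·4.905·122)] / 9.810 = 5.97 s.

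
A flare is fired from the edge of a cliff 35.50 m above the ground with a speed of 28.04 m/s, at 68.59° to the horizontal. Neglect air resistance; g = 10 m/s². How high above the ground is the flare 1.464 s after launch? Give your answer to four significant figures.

v_y0 = 28.04 sin 68.59° = 26.105 m/s.
y(t) = 35.50 + v_y0 t − ½ g t² = 35.50 + 26.105×1.464 − ½×10×1.464² = 63.00 m.

63.00 m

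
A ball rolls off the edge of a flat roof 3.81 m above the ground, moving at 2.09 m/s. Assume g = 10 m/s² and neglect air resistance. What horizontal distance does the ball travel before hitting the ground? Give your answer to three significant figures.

Initial vertical velocity is zero, so the fall time comes from h = ½ g t²: t = √(2 × 3.81 / 10) = 0.8729 s.
Horizontal motion is uniform at 2.09 m/s, so x = 2.09 × 0.8729 = 1.82 m.

1.82 m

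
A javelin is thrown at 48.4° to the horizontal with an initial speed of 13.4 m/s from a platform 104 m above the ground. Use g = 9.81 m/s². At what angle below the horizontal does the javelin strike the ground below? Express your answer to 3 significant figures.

v_x = 13.4 cos 48.4° = 8.897 m/s.
At impact |v_y| = √(v_y0² + 2 g h) = √(10.02² + 2×9.81×104) = 46.27 m/s.
Angle below horizontal = arctan(|v_y| / v_x) = arctan(46.27 / 8.897) = 79.1°.

79.1°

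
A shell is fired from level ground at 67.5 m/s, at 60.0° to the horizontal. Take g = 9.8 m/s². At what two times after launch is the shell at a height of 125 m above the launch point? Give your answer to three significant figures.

v_y0 = 67.5 sin 60.0° = 58.46 m/s.
Set y = v_y0 t − ½ g t² = 125: 4.900 t² − 58.46 t + 125 = 0.
t = [58.46 ± √(3418 − 2450)] / 9.8 = (58.46 ± 31.11) / 9.8, giving t = 2.79 s or t = 9.14 s.
So the shell is at 125 m at t = 2.79 s (rising) and t = 9.14 s (falling).

2.79 s and 9.14 s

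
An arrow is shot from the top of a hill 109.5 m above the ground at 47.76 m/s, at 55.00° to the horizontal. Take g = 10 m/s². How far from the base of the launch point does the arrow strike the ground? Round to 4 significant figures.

Components: v_x = 47.76 cos 55.00° = 27.394 m/s, v_y = 47.76 sin 55.00° = 39.123 m/s.
Vertical: 0 = 109.5 + 39.123 t − ½(10) t² ⇒ 5.000 t² − 39.123 t − 109.5 = 0.
t = [39.123 + √(1530.6 + 2190.0)] / 10.00 = 10.012 s.
Horizontal: R = v_x · t = 27.394 × 10.012 = 274.3 m.

274.3 m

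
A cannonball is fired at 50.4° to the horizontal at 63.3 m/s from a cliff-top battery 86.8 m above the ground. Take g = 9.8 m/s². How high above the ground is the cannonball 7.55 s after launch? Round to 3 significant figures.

v_y0 = 63.3 sin 50.4° = 48.77 m/s.
y(t) = 86.8 + v_y0 t − ½ g t² = 86.8 + 48.77×7.55 − ½×9.8×7.55² = 176 m.

176 m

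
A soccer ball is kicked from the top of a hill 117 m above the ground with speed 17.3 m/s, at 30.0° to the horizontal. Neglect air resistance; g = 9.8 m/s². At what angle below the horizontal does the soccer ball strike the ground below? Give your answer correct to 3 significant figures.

v_x = 17.3 cos 30.0° = 14.98 m/s.
At impact |v_y| = √(v_y0² + 2 g h) = √(8.650² + 2×9.8×117) = 48.66 m/s.
Angle below horizontal = arctan(|v_y| / v_x) = arctan(48.66 / 14.98) = 72.9°.

72.9°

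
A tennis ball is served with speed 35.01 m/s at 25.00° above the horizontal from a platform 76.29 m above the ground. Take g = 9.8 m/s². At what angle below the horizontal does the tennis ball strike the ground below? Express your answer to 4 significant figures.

v_x = 35.01 cos 25.00° = 31.730 m/s.
At impact |v_y| = √(v_y0² + 2 g h) = √(14.796² + 2×9.8×76.29) = 41.403 m/s.
Angle below horizontal = arctan(|v_y| / v_x) = arctan(41.403 / 31.730) = 52.53°.

52.53°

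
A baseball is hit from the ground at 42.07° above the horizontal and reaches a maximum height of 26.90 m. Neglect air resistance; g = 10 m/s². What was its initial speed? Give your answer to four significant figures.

At maximum height v_y = 0, so (v₀ sin θ)² = 2 g H.
v₀ sin 42.07° = √(2 × 10 × 26.90) = 23.195 m/s.
v₀ = 23.195 / sin 42.07° = 23.195 / 0.6700 = 34.62 m/s.

34.62 m/s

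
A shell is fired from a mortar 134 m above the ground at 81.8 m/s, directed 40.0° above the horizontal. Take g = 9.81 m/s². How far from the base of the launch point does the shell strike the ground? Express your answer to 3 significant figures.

805 m

Components: v_x = 81.8 cos 40.0° = 62.66 m/s, v_y = 81.8 sin 40.0° = 52.58 m/s.
Vertical: 0 = 134 + 52.58 t − ½(9.81) t² ⇒ 4.905 t² − 52.58 t − 134 = 0.
t = [52.58 + √(2765 + 2629)] / 9.810 = 12.85 s.
Horizontal: R = v_x · t = 62.66 × 12.85 = 805 m.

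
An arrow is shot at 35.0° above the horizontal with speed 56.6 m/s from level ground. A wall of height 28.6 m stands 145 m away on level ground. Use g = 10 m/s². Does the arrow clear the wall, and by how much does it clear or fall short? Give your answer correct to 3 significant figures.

v_x = 56.6 cos 35.0° = 46.36 m/s; v_y0 = 56.6 sin 35.0° = 32.46 m/s.
Time to reach the wall: t = 145 / 46.36 = 3.128 s.
Height at that point: y = 32.46×3.128 − 5.000×3.128² = 52.61 m.
That is 52.61 − 28.6 = 24.0 m above the top of the wall, so the arrow clears it.

Yes — it clears the wall by 24.0 m.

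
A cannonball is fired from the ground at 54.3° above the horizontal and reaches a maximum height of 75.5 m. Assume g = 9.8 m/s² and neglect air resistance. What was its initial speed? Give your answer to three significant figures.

At maximum height v_y = 0, so (v₀ sin θ)² = 2 g H.
v₀ sin 54.3° = √(2 × 9.8 × 75.5) = 38.47 m/s.
v₀ = 38.47 / sin 54.3° = 38.47 / 0.8121 = 47.4 m/s.

47.4 m/s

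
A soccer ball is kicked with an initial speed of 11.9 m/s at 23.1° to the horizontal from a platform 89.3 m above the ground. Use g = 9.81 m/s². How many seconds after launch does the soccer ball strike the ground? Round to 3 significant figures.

4.77 s

Vertical component: v_y = 11.9 sin 23.1° = 4.669 m/s.
Taking up as positive with launch at y = 89.3 m, landing at y = 0: 0 = 89.3 + 4.669 t − ½(9.81) t².
Solving 4.905 t² − 4.669 t − 89.3 = 0 gives t = [4.669 + √(4.669² + 4·4.905·89.3)] / 9.810 = 4.77 s.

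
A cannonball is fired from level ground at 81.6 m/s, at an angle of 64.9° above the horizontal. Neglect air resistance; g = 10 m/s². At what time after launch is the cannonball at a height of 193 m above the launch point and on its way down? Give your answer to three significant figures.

v_y0 = 81.6 sin 64.9° = 73.89 m/s.
Set y = v_y0 t − ½ g t² = 193: 5.000 t² − 73.89 t + 193 = 0.
t = [73.89 ± √(5460 − 3860)] / 10 = (73.89 ± 40.00) / 10, giving t = 3.39 s or t = 11.4 s.
On the way down corresponds to the larger root: t = 11.4 s.

11.4 s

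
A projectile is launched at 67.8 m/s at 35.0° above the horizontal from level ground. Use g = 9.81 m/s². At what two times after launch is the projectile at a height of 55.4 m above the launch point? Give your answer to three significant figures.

1.86 s and 6.07 s

v_y0 = 67.8 sin 35.0° = 38.89 m/s.
Set y = v_y0 t − ½ g t² = 55.4: 4.905 t² − 38.89 t + 55.4 = 0.
t = [38.89 ± √(1512 − 1087)] / 9.81 = (38.89 ± 20.62) / 9.81, giving t = 1.86 s or t = 6.07 s.
So the projectile is at 55.4 m at t = 1.86 s (rising) and t = 6.07 s (falling).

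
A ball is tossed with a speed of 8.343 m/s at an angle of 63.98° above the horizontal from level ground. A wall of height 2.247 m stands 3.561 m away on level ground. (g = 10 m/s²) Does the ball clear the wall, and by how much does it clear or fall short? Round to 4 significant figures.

v_x = 8.343 cos 63.98° = 3.6599 m/s; v_y0 = 8.343 sin 63.98° = 7.4974 m/s.
Time to reach the wall: t = 3.561 / 3.6599 = 0.97298 s.
Height at that point: y = 7.4974×0.97298 − 5.000×0.97298² = 2.5614 m.
That is 2.5614 − 2.247 = 0.3144 m above the top of the wall, so the ball clears it.

Yes — it clears the wall by 0.3144 m.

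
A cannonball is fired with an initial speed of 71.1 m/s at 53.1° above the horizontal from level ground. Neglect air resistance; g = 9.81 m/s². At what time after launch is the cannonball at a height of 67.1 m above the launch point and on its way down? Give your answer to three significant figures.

10.3 s

v_y0 = 71.1 sin 53.1° = 56.86 m/s.
Set y = v_y0 t − ½ g t² = 67.1: 4.905 t² − 56.86 t + 67.1 = 0.
t = [56.86 ± √(3233 − 1317)] / 9.81 = (56.86 ± 43.77) / 9.81, giving t = 1.33 s or t = 10.3 s.
On the way down corresponds to the larger root: t = 10.3 s.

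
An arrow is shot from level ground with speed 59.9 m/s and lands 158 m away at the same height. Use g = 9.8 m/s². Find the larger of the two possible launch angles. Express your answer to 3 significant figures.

Level-ground range: R = v₀² sin(2θ)/g ⇒ sin 2θ = R g / v₀² = 158×9.8/59.9² = 0.4315.
2θ = arcsin(0.4315) = 25.56° or 180° − 25.56° = 154.44°.
So θ = 12.8° or θ = 77.2°.

77.2°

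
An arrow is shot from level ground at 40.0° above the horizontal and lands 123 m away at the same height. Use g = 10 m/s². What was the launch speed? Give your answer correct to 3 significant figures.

35.3 m/s

On level ground, R = v₀² sin(2θ) / g, so v₀ = √(R g / sin 2θ).
sin(2 × 40.0°) = 0.9848.
v₀ = √(123 × 10 / 0.9848) = √1249 = 35.3 m/s.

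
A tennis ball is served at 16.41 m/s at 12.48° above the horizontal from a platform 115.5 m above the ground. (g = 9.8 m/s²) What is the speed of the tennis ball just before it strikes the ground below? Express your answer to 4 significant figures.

50.33 m/s

v_x = 16.41 cos 12.48° = 16.022 m/s is unchanged throughout.
For the vertical component, v_y² = v_y0² + 2 g h = (3.5462)² + 2×9.8×115.5 = 2276.4, so |v_y| = 47.712 m/s.
Impact speed = √(v_x² + v_y²) = √(256.70 + 2276.4) = 50.33 m/s.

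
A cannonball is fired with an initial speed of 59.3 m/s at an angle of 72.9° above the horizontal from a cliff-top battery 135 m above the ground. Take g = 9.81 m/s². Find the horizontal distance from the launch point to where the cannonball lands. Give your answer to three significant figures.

Components: v_x = 59.3 cos 72.9° = 17.44 m/s, v_y = 59.3 sin 72.9° = 56.68 m/s.
Vertical: 0 = 135 + 56.68 t − ½(9.81) t² ⇒ 4.905 t² − 56.68 t − 135 = 0.
t = [56.68 + √(3213 + 2649)] / 9.810 = 13.58 s.
Horizontal: R = v_x · t = 17.44 × 13.58 = 237 m.

237 m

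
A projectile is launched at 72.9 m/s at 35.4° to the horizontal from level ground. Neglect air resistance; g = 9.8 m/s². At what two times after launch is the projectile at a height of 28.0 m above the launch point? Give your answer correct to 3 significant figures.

0.724 s and 7.89 s

v_y0 = 72.9 sin 35.4° = 42.23 m/s.
Set y = v_y0 t − ½ g t² = 28.0: 4.900 t² − 42.23 t + 28.0 = 0.
t = [42.23 ± √(1783 − 548.8)] / 9.8 = (42.23 ± 35.13) / 9.8, giving t = 0.724 s or t = 7.89 s.
So the projectile is at 28.0 m at t = 0.724 s (rising) and t = 7.89 s (falling).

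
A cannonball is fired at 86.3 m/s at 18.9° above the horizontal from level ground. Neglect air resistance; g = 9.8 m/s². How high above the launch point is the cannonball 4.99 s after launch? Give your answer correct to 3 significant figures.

17.5 m

v_y0 = 86.3 sin 18.9° = 27.95 m/s.
y(t) = v_y0 t − ½ g t² = 27.95×4.99 − 4.900×4.99² = 17.5 m.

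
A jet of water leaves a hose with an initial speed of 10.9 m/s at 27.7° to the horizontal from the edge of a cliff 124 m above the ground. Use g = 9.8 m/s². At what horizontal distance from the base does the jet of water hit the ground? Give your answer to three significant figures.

53.8 m

Components: v_x = 10.9 cos 27.7° = 9.651 m/s, v_y = 10.9 sin 27.7° = 5.067 m/s.
Vertical: 0 = 124 + 5.067 t − ½(9.8) t² ⇒ 4.900 t² − 5.067 t − 124 = 0.
t = [5.067 + √(25.67 + 2430)] / 9.800 = 5.574 s.
Horizontal: R = v_x · t = 9.651 × 5.574 = 53.8 m.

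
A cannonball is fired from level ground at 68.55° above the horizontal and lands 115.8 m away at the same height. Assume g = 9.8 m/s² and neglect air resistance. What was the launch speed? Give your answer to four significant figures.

40.83 m/s

On level ground, R = v₀² sin(2θ) / g, so v₀ = √(R g / sin 2θ).
sin(2 × 68.55°) = 0.6807.
v₀ = √(115.8 × 9.8 / 0.6807) = √1667.2 = 40.83 m/s.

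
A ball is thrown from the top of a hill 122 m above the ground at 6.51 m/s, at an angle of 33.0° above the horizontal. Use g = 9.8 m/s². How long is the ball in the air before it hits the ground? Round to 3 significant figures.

5.36 s

Vertical component: v_y = 6.51 sin 33.0° = 3.546 m/s.
Taking up as positive with launch at y = 122 m, landing at y = 0: 0 = 122 + 3.546 t − ½(9.8) t².
Solving 4.900 t² − 3.546 t − 122 = 0 gives t = [3.546 + √(3.546² + 4·4.900·122)] / 9.800 = 5.36 s.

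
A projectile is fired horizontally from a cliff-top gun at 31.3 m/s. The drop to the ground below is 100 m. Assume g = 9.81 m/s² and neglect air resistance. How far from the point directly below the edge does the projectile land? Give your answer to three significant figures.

Initial vertical velocity is zero, so the fall time comes from h = ½ g t²: t = √(2 × 100 / 9.81) = 4.515 s.
Horizontal motion is uniform at 31.3 m/s, so x = 31.3 × 4.515 = 141 m.

141 m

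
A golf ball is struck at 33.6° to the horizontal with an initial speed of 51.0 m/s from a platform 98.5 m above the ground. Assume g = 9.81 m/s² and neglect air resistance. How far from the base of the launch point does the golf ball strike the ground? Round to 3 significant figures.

Components: v_x = 51.0 cos 33.6° = 42.48 m/s, v_y = 51.0 sin 33.6° = 28.22 m/s.
Vertical: 0 = 98.5 + 28.22 t − ½(9.81) t² ⇒ 4.905 t² − 28.22 t − 98.5 = 0.
t = [28.22 + √(796.4 + 1933)] / 9.810 = 8.202 s.
Horizontal: R = v_x · t = 42.48 × 8.202 = 348 m.

348 m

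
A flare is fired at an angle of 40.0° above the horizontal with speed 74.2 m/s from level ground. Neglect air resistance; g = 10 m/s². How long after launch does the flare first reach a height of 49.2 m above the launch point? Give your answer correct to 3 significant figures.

v_y0 = 74.2 sin 40.0° = 47.69 m/s.
Set y = v_y0 t − ½ g t² = 49.2: 5.000 t² − 47.69 t + 49.2 = 0.
t = [47.69 ± √(2274 − 984.0)] / 10 = (47.69 ± 35.92) / 10, giving t = 1.18 s or t = 8.36 s.
The flare is on the way up at the first time, so t = 1.18 s.

1.18 s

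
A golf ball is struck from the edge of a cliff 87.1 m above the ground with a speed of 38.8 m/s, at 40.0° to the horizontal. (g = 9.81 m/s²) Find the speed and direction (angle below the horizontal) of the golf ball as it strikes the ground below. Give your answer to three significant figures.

56.7 m/s at 58.4° below the horizontal

v_x = 38.8 cos 40.0° = 29.72 m/s (constant).
|v_y| at impact = √((24.94)² + 2×9.81×87.1) = 48.28 m/s.
Speed = √(29.72² + 48.28²) = 56.7 m/s; angle = arctan(48.28/29.72) = 58.4° below horizontal.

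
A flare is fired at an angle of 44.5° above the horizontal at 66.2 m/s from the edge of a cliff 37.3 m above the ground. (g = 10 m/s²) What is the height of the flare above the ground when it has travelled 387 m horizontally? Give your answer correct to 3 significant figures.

81.7 m

v_x = 66.2 cos 44.5° = 47.22 m/s, v_y0 = 66.2 sin 44.5° = 46.40 m/s.
Time to reach x = 387 m: t = x / v_x = 387 / 47.22 = 8.196 s.
y = 37.3 + v_y0 t − ½ g t² = 37.3 + 46.40×8.196 − 5.000×8.196² = 81.7 m.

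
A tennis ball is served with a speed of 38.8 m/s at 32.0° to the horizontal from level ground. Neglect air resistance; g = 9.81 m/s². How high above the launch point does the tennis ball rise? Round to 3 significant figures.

Vertical component of launch velocity: v_y = 38.8 sin 32.0° = 20.56 m/s.
At the highest point the vertical velocity is zero, so v_y² = 2 g h_max.
h_max = (20.56)² / (2 × 9.81) = 422.7 / 19.62 = 21.5 m.

21.5 m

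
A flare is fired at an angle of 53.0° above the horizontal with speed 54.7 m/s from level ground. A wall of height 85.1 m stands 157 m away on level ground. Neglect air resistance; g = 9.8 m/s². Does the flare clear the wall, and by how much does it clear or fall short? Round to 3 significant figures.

v_x = 54.7 cos 53.0° = 32.92 m/s; v_y0 = 54.7 sin 53.0° = 43.69 m/s.
Time to reach the wall: t = 157 / 32.92 = 4.769 s.
Height at that point: y = 43.69×4.769 − 4.900×4.769² = 96.92 m.
That is 96.92 − 85.1 = 11.8 m above the top of the wall, so the flare clears it.

Yes — it clears the wall by 11.8 m.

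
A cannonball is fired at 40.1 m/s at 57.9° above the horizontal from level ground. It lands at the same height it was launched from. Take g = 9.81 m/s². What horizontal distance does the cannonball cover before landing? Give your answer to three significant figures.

For level ground, R = v₀² sin(2θ) / g.
sin(2 × 57.9°) = sin 115.8° = 0.9003.
R = (40.1)² × 0.9003 / 9.81 = 148 m.

148 m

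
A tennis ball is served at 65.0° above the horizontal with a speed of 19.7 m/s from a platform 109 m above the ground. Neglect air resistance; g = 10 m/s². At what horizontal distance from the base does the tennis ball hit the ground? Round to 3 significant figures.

Components: v_x = 19.7 cos 65.0° = 8.326 m/s, v_y = 19.7 sin 65.0° = 17.85 m/s.
Vertical: 0 = 109 + 17.85 t − ½(10) t² ⇒ 5.000 t² − 17.85 t − 109 = 0.
t = [17.85 + √(318.6 + 2180)] / 10.00 = 6.784 s.
Horizontal: R = v_x · t = 8.326 × 6.784 = 56.5 m.

56.5 m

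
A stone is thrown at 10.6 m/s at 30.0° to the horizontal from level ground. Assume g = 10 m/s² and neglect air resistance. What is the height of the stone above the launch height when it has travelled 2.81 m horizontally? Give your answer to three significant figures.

1.15 m

v_x = 10.6 cos 30.0° = 9.180 m/s, v_y0 = 10.6 sin 30.0° = 5.300 m/s.
Time to reach x = 2.81 m: t = x / v_x = 2.81 / 9.180 = 0.3061 s.
y = v_y0 t − ½ g t² = 5.300×0.3061 − 5.000×0.3061² = 1.15 m.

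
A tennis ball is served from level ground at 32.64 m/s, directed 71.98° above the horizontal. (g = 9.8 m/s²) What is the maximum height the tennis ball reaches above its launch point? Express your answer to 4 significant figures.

49.15 m

Vertical component of launch velocity: v_y = 32.64 sin 71.98° = 31.039 m/s.
At the highest point the vertical velocity is zero, so v_y² = 2 g h_max.
h_max = (31.039)² / (2 × 9.8) = 963.42 / 19.60 = 49.15 m.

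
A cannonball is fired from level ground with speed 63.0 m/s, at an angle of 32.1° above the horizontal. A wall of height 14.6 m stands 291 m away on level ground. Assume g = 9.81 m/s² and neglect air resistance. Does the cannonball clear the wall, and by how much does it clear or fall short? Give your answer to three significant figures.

Yes — it clears the wall by 22.1 m.

v_x = 63.0 cos 32.1° = 53.37 m/s; v_y0 = 63.0 sin 32.1° = 33.48 m/s.
Time to reach the wall: t = 291 / 53.37 = 5.453 s.
Height at that point: y = 33.48×5.453 − 4.905×5.453² = 36.72 m.
That is 36.72 − 14.6 = 22.1 m above the top of the wall, so the cannonball clears it.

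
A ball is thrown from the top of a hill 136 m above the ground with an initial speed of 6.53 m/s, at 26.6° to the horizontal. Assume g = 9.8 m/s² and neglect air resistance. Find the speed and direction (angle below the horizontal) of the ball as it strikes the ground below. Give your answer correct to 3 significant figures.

v_x = 6.53 cos 26.6° = 5.839 m/s (constant).
|v_y| at impact = √((2.924)² + 2×9.8×136) = 51.71 m/s.
Speed = √(5.839² + 51.71²) = 52.0 m/s; angle = arctan(51.71/5.839) = 83.6° below horizontal.

52.0 m/s at 83.6° below the horizontal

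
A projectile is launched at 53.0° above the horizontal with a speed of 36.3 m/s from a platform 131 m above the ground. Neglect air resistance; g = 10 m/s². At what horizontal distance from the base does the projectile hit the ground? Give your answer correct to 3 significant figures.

192 m

Components: v_x = 36.3 cos 53.0° = 21.85 m/s, v_y = 36.3 sin 53.0° = 28.99 m/s.
Vertical: 0 = 131 + 28.99 t − ½(10) t² ⇒ 5.000 t² − 28.99 t − 131 = 0.
t = [28.99 + √(840.4 + 2620)] / 10.00 = 8.782 s.
Horizontal: R = v_x · t = 21.85 × 8.782 = 192 m.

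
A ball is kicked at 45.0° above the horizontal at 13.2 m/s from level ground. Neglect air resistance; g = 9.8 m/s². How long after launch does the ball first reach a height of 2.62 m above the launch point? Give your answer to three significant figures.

0.342 s

v_y0 = 13.2 sin 45.0° = 9.334 m/s.
Set y = v_y0 t − ½ g t² = 2.62: 4.900 t² − 9.334 t + 2.62 = 0.
t = [9.334 ± √(87.12 − 51.35)] / 9.8 = (9.334 ± 5.981) / 9.8, giving t = 0.342 s or t = 1.56 s.
The ball is on the way up at the first time, so t = 0.342 s.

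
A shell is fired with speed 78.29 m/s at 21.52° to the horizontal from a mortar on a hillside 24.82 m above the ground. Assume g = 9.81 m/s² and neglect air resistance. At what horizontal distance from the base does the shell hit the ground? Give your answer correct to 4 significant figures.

482.1 m

Components: v_x = 78.29 cos 21.52° = 72.832 m/s, v_y = 78.29 sin 21.52° = 28.719 m/s.
Vertical: 0 = 24.82 + 28.719 t − ½(9.81) t² ⇒ 4.905 t² − 28.719 t − 24.82 = 0.
t = [28.719 + √(824.78 + 486.97)] / 9.810 = 6.6195 s.
Horizontal: R = v_x · t = 72.832 × 6.6195 = 482.1 m.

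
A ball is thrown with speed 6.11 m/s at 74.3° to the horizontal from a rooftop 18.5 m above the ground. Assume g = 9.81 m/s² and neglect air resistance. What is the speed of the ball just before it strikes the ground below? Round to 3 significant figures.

v_x = 6.11 cos 74.3° = 1.653 m/s is unchanged throughout.
For the vertical component, v_y² = v_y0² + 2 g h = (5.882)² + 2×9.81×18.5 = 397.6, so |v_y| = 19.94 m/s.
Impact speed = √(v_x² + v_y²) = √(2.732 + 397.6) = 20.0 m/s.

20.0 m/s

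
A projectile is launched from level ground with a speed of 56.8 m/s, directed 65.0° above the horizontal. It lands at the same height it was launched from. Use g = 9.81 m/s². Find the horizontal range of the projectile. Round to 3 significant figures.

For level ground, R = v₀² sin(2θ) / g.
sin(2 × 65.0°) = sin 130.0° = 0.7660.
R = (56.8)² × 0.7660 / 9.81 = 252 m.

252 m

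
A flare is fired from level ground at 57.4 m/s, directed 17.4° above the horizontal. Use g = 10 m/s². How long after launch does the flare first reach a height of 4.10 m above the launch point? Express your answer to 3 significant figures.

v_y0 = 57.4 sin 17.4° = 17.16 m/s.
Set y = v_y0 t − ½ g t² = 4.10: 5.000 t² − 17.16 t + 4.10 = 0.
t = [17.16 ± √(294.5 − 82.00)] / 10 = (17.16 ± 14.58) / 10, giving t = 0.258 s or t = 3.17 s.
The flare is on the way up at the first time, so t = 0.258 s.

0.258 s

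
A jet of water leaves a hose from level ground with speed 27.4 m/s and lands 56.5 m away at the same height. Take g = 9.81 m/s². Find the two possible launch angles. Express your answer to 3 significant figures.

23.8° and 66.2°

Level-ground range: R = v₀² sin(2θ)/g ⇒ sin 2θ = R g / v₀² = 56.5×9.81/27.4² = 0.7383.
2θ = arcsin(0.7383) = 47.59° or 180° − 47.59° = 132.41°.
So θ = 23.8° or θ = 66.2°.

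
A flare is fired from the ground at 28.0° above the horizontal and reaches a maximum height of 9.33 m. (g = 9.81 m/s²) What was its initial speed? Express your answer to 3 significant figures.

28.8 m/s

At maximum height v_y = 0, so (v₀ sin θ)² = 2 g H.
v₀ sin 28.0° = √(2 × 9.81 × 9.33) = 13.53 m/s.
v₀ = 13.53 / sin 28.0° = 13.53 / 0.4695 = 28.8 m/s.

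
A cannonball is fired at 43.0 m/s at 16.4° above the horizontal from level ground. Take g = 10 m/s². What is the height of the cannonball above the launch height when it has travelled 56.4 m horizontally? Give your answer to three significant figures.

v_x = 43.0 cos 16.4° = 41.25 m/s, v_y0 = 43.0 sin 16.4° = 12.14 m/s.
Time to reach x = 56.4 m: t = x / v_x = 56.4 / 41.25 = 1.367 s.
y = v_y0 t − ½ g t² = 12.14×1.367 − 5.000×1.367² = 7.25 m.

7.25 m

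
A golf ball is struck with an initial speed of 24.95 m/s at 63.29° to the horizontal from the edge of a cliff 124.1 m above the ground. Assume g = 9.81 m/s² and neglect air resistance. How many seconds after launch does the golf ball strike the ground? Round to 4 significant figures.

Vertical component: v_y = 24.95 sin 63.29° = 22.288 m/s.
Taking up as positive with launch at y = 124.1 m, landing at y = 0: 0 = 124.1 + 22.288 t − ½(9.81) t².
Solving 4.905 t² − 22.288 t − 124.1 = 0 gives t = [22.288 + √(22.288² + 4·4.905·124.1)] / 9.810 = 7.791 s.

7.791 s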